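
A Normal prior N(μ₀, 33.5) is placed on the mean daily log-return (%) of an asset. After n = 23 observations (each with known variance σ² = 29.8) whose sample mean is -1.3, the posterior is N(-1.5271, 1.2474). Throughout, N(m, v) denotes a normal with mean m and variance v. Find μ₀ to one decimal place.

μ₀ = -7.4

The posterior mean is a precision-weighted average: μ_n = (τ₀μ₀ + τ_data·x̄)/(τ₀+τ_data), with τ₀=1/σ₀² and τ_data=n/σ².
Here τ₀ = 1/33.5 = 0.029851 and τ_data = 23/29.8 = 0.771812, so τ_n = 0.801663.
Rearranging for μ₀: μ₀ = (μ_n·τ_n − τ_data·x̄)/τ₀ = (-1.5271·0.801663 − 0.771812·-1.3) / 0.029851 = -0.220864/0.029851 ≈ -7.4.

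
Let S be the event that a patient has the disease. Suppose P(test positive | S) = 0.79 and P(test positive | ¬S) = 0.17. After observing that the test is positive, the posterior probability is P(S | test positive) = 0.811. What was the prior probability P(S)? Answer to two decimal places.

In odds form, posterior odds = prior odds × likelihood ratio, so prior odds = posterior odds ÷ LR.
Posterior odds = 0.811/(1−0.811) = 4.2910. LR = 0.79/0.17 = 4.6471.
Prior odds = 4.2910/4.6471 = 0.9234, so P(S) = 0.9234/(1+0.9234) ≈ 0.48.

P(S) = 0.48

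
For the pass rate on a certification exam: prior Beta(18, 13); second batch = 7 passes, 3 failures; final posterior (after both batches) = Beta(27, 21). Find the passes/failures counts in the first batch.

2 passes and 5 failures

Because Beta–binomial updating is additive in the counts, the combined data contributed (α_post−α_prior, β_post−β_prior) successes and failures.
Total across both batches: 27−18=9 passes, 21−13=8 failures.
Subtract the second batch: 9−7=2 passes and 8−3=5 failures.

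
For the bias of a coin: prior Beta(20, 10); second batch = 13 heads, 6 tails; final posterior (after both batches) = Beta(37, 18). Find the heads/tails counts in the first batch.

Because Beta–binomial updating is additive in the counts, the combined data contributed (α_post−α_prior, β_post−β_prior) successes and failures.
Total across both batches: 37−20=17 heads, 18−10=8 tails.
Subtract the second batch: 17−13=4 heads and 8−6=2 tails.

4 heads and 2 tails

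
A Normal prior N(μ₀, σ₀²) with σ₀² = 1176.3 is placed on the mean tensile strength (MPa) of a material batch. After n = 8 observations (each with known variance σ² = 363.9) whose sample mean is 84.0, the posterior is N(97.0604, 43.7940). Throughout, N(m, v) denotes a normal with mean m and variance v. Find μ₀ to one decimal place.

With known observation variance, the Normal–Normal posterior has precision τ_n = τ₀ + n/σ² and mean μ_n = (τ₀μ₀ + (n/σ²)x̄)/τ_n.
Here τ₀ = 1/1176.3 = 0.000850 and τ_data = 8/363.9 = 0.021984, so τ_n = 0.022834.
Rearranging for μ₀: μ₀ = (μ_n·τ_n − τ_data·x̄)/τ₀ = (97.0604·0.022834 − 0.021984·84.0) / 0.000850 = 0.369621/0.000850 ≈ 434.8.

μ₀ = 434.8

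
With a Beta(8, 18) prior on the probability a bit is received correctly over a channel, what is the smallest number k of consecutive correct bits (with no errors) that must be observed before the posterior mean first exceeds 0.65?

k = 26

After k correct bits and 0 errors the posterior is Beta(8+k, 18), with mean (8+k)/(8+18+k).
Set (8+k)/(26+k) > 0.65 and solve: k > (0.65·26 − 8)/(1 − 0.65) = 25.429.
The smallest integer exceeding 25.429 is 26, and checking k=26: (34)/(52) = 0.6538 > 0.65.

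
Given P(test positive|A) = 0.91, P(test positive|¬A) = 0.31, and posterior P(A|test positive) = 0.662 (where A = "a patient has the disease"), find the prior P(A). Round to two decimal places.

P(A) = 0.40

In odds form, posterior odds = prior odds × likelihood ratio, so prior odds = posterior odds ÷ LR.
Posterior odds = 0.662/(1−0.662) = 1.9586. LR = 0.91/0.31 = 2.9355.
Prior odds = 1.9586/2.9355 = 0.6672, so P(A) = 0.6672/(1+0.6672) ≈ 0.40.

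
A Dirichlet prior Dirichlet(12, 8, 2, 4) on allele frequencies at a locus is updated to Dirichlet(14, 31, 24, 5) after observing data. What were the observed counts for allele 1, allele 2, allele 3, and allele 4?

For a Dirichlet(α) prior with multinomial counts c, the posterior is Dirichlet(α + c) componentwise.
Counts are posterior − prior componentwise: 14−12=2, 31−8=23, 24−2=22, 5−4=1.

counts (2, 23, 22, 1)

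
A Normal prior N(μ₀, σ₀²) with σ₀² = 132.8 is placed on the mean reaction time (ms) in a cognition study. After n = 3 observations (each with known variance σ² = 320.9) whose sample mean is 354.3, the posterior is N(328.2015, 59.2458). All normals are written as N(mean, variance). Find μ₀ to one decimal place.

μ₀ = 295.8

With known observation variance, the Normal–Normal posterior has precision τ_n = τ₀ + n/σ² and mean μ_n = (τ₀μ₀ + (n/σ²)x̄)/τ_n.
Here τ₀ = 1/132.8 = 0.007530 and τ_data = 3/320.9 = 0.009349, so τ_n = 0.016879.
Rearranging for μ₀: μ₀ = (μ_n·τ_n − τ_data·x̄)/τ₀ = (328.2015·0.016879 − 0.009349·354.3) / 0.007530 = 2.227362/0.007530 ≈ 295.8.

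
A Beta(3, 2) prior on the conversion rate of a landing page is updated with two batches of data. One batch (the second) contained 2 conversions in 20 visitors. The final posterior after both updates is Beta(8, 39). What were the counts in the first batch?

Because Beta–binomial updating is additive in the counts, the combined data contributed (α_post−α_prior, β_post−β_prior) successes and failures.
Total across both batches: 8−3=5 conversions, 39−2=37 bounces.
Subtract the second batch: 5−2=3 conversions and 37−18=19 bounces.

3 conversions and 19 bounces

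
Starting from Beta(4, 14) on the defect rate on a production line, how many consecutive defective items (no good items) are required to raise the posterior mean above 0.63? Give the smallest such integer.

k = 20

After k defective items and 0 good items the posterior is Beta(4+k, 14), with mean (4+k)/(4+14+k).
Set (4+k)/(18+k) > 0.63 and solve: k > (0.63·18 − 4)/(1 − 0.63) = 19.838.
The smallest integer exceeding 19.838 is 20.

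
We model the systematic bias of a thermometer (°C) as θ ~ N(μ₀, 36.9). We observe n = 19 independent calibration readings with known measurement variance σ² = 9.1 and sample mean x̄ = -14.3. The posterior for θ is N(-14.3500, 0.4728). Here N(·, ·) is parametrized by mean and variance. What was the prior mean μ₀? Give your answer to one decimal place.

μ₀ = -18.2

The posterior mean is a precision-weighted average: μ_n = (τ₀μ₀ + τ_data·x̄)/(τ₀+τ_data), with τ₀=1/σ₀² and τ_data=n/σ².
Here τ₀ = 1/36.9 = 0.027100 and τ_data = 19/9.1 = 2.087912, so τ_n = 2.115012.
Rearranging for μ₀: μ₀ = (μ_n·τ_n − τ_data·x̄)/τ₀ = (-14.3500·2.115012 − 2.087912·-14.3) / 0.027100 = -0.493281/0.027100 ≈ -18.2.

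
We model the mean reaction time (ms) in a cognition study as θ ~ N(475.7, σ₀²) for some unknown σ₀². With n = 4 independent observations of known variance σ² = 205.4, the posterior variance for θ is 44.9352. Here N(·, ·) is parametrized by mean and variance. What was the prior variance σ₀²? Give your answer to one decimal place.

σ₀² = 359.7

Posterior precision equals prior precision plus data precision: 1/σ_n² = 1/σ₀² + n/σ².
So 1/σ₀² = 1/44.9352 − 4/205.4 = 0.022254 − 0.019474 = 0.002780.
Hence σ₀² = 1/0.002780 ≈ 359.7.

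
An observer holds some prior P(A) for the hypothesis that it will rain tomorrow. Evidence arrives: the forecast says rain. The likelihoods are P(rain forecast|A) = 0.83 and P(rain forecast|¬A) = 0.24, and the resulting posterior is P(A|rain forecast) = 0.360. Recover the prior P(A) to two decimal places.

P(A) = 0.14

Bayes' rule in odds form gives O(A|E) = O(A)·[P(E|A)/P(E|¬A)], hence O(A) = O(A|E)/LR.
Posterior odds = 0.360/(1−0.360) = 0.5625. LR = 0.83/0.24 = 3.4583.
Prior odds = 0.5625/3.4583 = 0.1627, so P(A) = 0.1627/(1+0.1627) ≈ 0.14.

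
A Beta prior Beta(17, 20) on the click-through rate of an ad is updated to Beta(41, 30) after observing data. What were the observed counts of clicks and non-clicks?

A Beta(α, β) prior with s successes and f failures in binomial data gives a Beta(α+s, β+f) posterior.
Match parameters: s=41−17=24, f=30−20=10.

24 clicks and 10 non-clicks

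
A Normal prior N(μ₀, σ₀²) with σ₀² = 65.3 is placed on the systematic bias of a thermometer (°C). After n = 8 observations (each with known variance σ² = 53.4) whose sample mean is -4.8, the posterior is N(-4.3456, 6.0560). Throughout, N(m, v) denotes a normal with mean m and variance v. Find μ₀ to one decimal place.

The posterior mean is a precision-weighted average: μ_n = (τ₀μ₀ + τ_data·x̄)/(τ₀+τ_data), with τ₀=1/σ₀² and τ_data=n/σ².
Here τ₀ = 1/65.3 = 0.015314 and τ_data = 8/53.4 = 0.149813, so τ_n = 0.165127.
Rearranging for μ₀: μ₀ = (μ_n·τ_n − τ_data·x̄)/τ₀ = (-4.3456·0.165127 − 0.149813·-4.8) / 0.015314 = 0.001527/0.015314 ≈ 0.1.

μ₀ = 0.1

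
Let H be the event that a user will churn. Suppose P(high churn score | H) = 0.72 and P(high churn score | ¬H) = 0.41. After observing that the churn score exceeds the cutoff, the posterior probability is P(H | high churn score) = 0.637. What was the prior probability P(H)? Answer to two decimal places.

P(H) = 0.50

Bayes' rule in odds form gives O(H|E) = O(H)·[P(E|H)/P(E|¬H)], hence O(H) = O(H|E)/LR.
Posterior odds = 0.637/(1−0.637) = 1.7548. LR = 0.72/0.41 = 1.7561.
Prior odds = 1.7548/1.7561 = 0.9993, so P(H) = 0.9993/(1+0.9993) ≈ 0.50.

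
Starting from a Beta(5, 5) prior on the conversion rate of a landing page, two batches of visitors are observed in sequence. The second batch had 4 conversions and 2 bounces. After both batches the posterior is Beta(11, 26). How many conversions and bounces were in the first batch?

2 conversions and 19 bounces

Because Beta–binomial updating is additive in the counts, the combined data contributed (α_post−α_prior, β_post−β_prior) successes and failures.
Total across both batches: 11−5=6 conversions, 26−5=21 bounces.
Subtract the second batch: 6−4=2 conversions and 21−2=19 bounces.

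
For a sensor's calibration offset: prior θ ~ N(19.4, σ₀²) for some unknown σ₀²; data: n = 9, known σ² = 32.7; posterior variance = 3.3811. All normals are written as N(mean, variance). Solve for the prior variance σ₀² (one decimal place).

σ₀² = 48.7

For the Normal–Normal model with known σ², precisions add: τ_n = τ₀ + n/σ².
So 1/σ₀² = 1/3.3811 − 9/32.7 = 0.295762 − 0.275229 = 0.020533.
Hence σ₀² = 1/0.020533 ≈ 48.7.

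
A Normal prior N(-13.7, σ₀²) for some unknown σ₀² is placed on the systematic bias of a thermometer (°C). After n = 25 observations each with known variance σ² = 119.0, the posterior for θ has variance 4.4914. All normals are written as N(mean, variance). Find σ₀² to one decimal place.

σ₀² = 79.6

For the Normal–Normal model with known σ², precisions add: τ_n = τ₀ + n/σ².
So 1/σ₀² = 1/4.4914 − 25/119.0 = 0.222648 − 0.210084 = 0.012564.
Hence σ₀² = 1/0.012564 ≈ 79.6.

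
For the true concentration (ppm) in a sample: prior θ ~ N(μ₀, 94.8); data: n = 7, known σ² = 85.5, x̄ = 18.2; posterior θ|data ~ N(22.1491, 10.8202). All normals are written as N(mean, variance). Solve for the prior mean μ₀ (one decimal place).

μ₀ = 52.8

The posterior mean is a precision-weighted average: μ_n = (τ₀μ₀ + τ_data·x̄)/(τ₀+τ_data), with τ₀=1/σ₀² and τ_data=n/σ².
Here τ₀ = 1/94.8 = 0.010549 and τ_data = 7/85.5 = 0.081871, so τ_n = 0.092420.
Rearranging for μ₀: μ₀ = (μ_n·τ_n − τ_data·x̄)/τ₀ = (22.1491·0.092420 − 0.081871·18.2) / 0.010549 = 0.556968/0.010549 ≈ 52.8.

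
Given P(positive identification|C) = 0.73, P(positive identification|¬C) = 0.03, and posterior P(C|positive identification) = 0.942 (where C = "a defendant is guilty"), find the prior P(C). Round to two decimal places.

Bayes' rule in odds form gives O(C|E) = O(C)·[P(E|C)/P(E|¬C)], hence O(C) = O(C|E)/LR.
Posterior odds = 0.942/(1−0.942) = 16.2414. LR = 0.73/0.03 = 24.3333.
Prior odds = 16.2414/24.3333 = 0.6675, so P(C) = 0.6675/(1+0.6675) ≈ 0.40.

P(C) = 0.40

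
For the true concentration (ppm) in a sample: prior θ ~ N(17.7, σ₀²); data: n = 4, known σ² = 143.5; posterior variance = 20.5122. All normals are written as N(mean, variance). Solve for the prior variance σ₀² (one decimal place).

Posterior precision equals prior precision plus data precision: 1/σ_n² = 1/σ₀² + n/σ².
So 1/σ₀² = 1/20.5122 − 4/143.5 = 0.048751 − 0.027875 = 0.020876.
Hence σ₀² = 1/0.020876 ≈ 47.9.

σ₀² = 47.9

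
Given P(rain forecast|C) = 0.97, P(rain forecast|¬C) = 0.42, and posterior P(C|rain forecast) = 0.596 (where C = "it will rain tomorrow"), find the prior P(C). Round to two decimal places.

P(C) = 0.39

Bayes' rule in odds form gives O(C|E) = O(C)·[P(E|C)/P(E|¬C)], hence O(C) = O(C|E)/LR.
Posterior odds = 0.596/(1−0.596) = 1.4752. LR = 0.97/0.42 = 2.3095.
Prior odds = 1.4752/2.3095 = 0.6388, so P(C) = 0.6388/(1+0.6388) ≈ 0.39.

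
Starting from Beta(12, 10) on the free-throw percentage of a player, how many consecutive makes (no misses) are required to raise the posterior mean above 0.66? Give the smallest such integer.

k = 8

After k makes and 0 misses the posterior is Beta(12+k, 10), with mean (12+k)/(12+10+k).
Set (12+k)/(22+k) > 0.66 and solve: k > (0.66·22 − 12)/(1 − 0.66) = 7.412.
The smallest integer exceeding 7.412 is 8, and checking k=8: (20)/(30) = 0.6667 > 0.66.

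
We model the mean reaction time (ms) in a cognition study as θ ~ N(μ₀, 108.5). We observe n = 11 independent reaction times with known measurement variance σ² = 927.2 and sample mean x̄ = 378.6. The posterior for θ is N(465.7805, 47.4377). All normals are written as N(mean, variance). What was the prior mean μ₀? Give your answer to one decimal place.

μ₀ = 578.0

With known observation variance, the Normal–Normal posterior has precision τ_n = τ₀ + n/σ² and mean μ_n = (τ₀μ₀ + (n/σ²)x̄)/τ_n.
Here τ₀ = 1/108.5 = 0.009217 and τ_data = 11/927.2 = 0.011864, so τ_n = 0.021081.
Rearranging for μ₀: μ₀ = (μ_n·τ_n − τ_data·x̄)/τ₀ = (465.7805·0.021081 − 0.011864·378.6) / 0.009217 = 5.327408/0.009217 ≈ 578.0.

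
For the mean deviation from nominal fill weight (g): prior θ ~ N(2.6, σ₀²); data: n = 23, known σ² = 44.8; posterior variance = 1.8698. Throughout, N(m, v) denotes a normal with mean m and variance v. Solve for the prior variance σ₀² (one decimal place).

σ₀² = 46.7

Posterior precision equals prior precision plus data precision: 1/σ_n² = 1/σ₀² + n/σ².
So 1/σ₀² = 1/1.8698 − 23/44.8 = 0.534817 − 0.513393 = 0.021424.
Hence σ₀² = 1/0.021424 ≈ 46.7.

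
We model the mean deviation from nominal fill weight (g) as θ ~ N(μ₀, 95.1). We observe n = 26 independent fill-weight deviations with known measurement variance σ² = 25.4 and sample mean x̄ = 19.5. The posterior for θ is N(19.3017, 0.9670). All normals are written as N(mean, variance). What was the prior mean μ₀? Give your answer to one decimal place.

With known observation variance, the Normal–Normal posterior has precision τ_n = τ₀ + n/σ² and mean μ_n = (τ₀μ₀ + (n/σ²)x̄)/τ_n.
Here τ₀ = 1/95.1 = 0.010515 and τ_data = 26/25.4 = 1.023622, so τ_n = 1.034137.
Rearranging for μ₀: μ₀ = (μ_n·τ_n − τ_data·x̄)/τ₀ = (19.3017·1.034137 − 1.023622·19.5) / 0.010515 = -0.000027/0.010515 ≈ 0.0.

μ₀ = 0.0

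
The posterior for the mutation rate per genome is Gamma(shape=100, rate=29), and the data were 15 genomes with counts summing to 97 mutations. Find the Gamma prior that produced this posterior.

Gamma–Poisson conjugacy: posterior shape = α + Σxᵢ, posterior rate = β + n.
So α = 100 − 97 = 3 and β = 29 − 15 = 14.

Gamma(shape=3, rate=14)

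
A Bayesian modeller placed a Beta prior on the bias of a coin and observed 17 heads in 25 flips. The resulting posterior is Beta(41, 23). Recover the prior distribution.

A Beta(α, β) prior with s successes and f failures in binomial data gives a Beta(α+s, β+f) posterior.
So α = 41 − 17 = 24 and β = 23 − 8 = 15.

Beta(24, 15)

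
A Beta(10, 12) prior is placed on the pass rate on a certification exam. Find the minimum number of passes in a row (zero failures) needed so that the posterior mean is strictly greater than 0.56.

k = 6

After k passes and 0 failures the posterior is Beta(10+k, 12), with mean (10+k)/(10+12+k).
Set (10+k)/(22+k) > 0.56 and solve: k > (0.56·22 − 10)/(1 − 0.56) = 5.273.
The smallest integer exceeding 5.273 is 6.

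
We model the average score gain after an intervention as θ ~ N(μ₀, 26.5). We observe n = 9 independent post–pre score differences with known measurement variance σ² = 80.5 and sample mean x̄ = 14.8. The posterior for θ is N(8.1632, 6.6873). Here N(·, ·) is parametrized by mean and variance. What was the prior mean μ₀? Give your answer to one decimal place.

With known observation variance, the Normal–Normal posterior has precision τ_n = τ₀ + n/σ² and mean μ_n = (τ₀μ₀ + (n/σ²)x̄)/τ_n.
Here τ₀ = 1/26.5 = 0.037736 and τ_data = 9/80.5 = 0.111801, so τ_n = 0.149537.
Rearranging for μ₀: μ₀ = (μ_n·τ_n − τ_data·x̄)/τ₀ = (8.1632·0.149537 − 0.111801·14.8) / 0.037736 = -0.433954/0.037736 ≈ -11.5.

μ₀ = -11.5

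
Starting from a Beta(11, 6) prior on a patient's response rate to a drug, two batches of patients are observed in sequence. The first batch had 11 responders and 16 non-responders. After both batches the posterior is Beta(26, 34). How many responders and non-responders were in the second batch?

4 responders and 12 non-responders

Because Beta–binomial updating is additive in the counts, the combined data contributed (α_post−α_prior, β_post−β_prior) successes and failures.
Total across both batches: 26−11=15 responders, 34−6=28 non-responders.
Subtract the first batch: 15−11=4 responders and 28−16=12 non-responders.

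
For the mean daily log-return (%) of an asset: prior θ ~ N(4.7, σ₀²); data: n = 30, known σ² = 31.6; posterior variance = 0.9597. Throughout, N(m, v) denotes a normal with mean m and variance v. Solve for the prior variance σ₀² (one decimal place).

Posterior precision equals prior precision plus data precision: 1/σ_n² = 1/σ₀² + n/σ².
So 1/σ₀² = 1/0.9597 − 30/31.6 = 1.041992 − 0.949367 = 0.092625.
Hence σ₀² = 1/0.092625 ≈ 10.8.

σ₀² = 10.8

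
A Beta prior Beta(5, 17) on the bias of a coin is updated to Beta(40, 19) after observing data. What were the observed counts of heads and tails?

35 heads and 2 tails

Under Beta–binomial conjugacy the posterior parameters are (a+s, b+f).
Match parameters: s=40−5=35, f=19−17=2.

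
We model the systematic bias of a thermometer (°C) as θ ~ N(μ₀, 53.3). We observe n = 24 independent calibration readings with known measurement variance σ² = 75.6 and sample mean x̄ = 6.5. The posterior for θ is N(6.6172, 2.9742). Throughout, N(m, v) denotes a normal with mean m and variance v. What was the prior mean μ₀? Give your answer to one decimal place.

With known observation variance, the Normal–Normal posterior has precision τ_n = τ₀ + n/σ² and mean μ_n = (τ₀μ₀ + (n/σ²)x̄)/τ_n.
Here τ₀ = 1/53.3 = 0.018762 and τ_data = 24/75.6 = 0.317460, so τ_n = 0.336222.
Rearranging for μ₀: μ₀ = (μ_n·τ_n − τ_data·x̄)/τ₀ = (6.6172·0.336222 − 0.317460·6.5) / 0.018762 = 0.161358/0.018762 ≈ 8.6.

μ₀ = 8.6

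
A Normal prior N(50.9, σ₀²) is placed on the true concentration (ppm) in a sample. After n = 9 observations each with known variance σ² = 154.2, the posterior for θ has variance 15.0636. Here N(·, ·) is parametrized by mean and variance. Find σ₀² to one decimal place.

For the Normal–Normal model with known σ², precisions add: τ_n = τ₀ + n/σ².
So 1/σ₀² = 1/15.0636 − 9/154.2 = 0.066385 − 0.058366 = 0.008019.
Hence σ₀² = 1/0.008019 ≈ 124.7.

σ₀² = 124.7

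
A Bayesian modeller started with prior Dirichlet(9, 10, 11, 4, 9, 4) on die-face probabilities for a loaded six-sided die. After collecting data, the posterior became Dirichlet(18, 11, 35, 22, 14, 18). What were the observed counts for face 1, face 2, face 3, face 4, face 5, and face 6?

counts (9, 1, 24, 18, 5, 14)

For a Dirichlet(α) prior with multinomial counts c, the posterior is Dirichlet(α + c) componentwise.
Counts are posterior − prior componentwise: 18−9=9, 11−10=1, 35−11=24, 22−4=18, 14−9=5, 18−4=14.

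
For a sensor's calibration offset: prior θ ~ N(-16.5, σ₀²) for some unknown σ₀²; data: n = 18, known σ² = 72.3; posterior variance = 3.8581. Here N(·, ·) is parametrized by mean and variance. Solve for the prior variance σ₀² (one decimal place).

For the Normal–Normal model with known σ², precisions add: τ_n = τ₀ + n/σ².
So 1/σ₀² = 1/3.8581 − 18/72.3 = 0.259195 − 0.248963 = 0.010232.
Hence σ₀² = 1/0.010232 ≈ 97.7.

σ₀² = 97.7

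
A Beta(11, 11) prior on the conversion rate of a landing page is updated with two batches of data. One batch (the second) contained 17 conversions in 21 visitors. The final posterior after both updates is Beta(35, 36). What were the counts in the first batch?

Sequential conjugate updates are equivalent to a single update on the pooled data, so total successes = posterior α − prior α and total failures = posterior β − prior β.
Total across both batches: 35−11=24 conversions, 36−11=25 bounces.
Subtract the second batch: 24−17=7 conversions and 25−4=21 bounces.

7 conversions and 21 bounces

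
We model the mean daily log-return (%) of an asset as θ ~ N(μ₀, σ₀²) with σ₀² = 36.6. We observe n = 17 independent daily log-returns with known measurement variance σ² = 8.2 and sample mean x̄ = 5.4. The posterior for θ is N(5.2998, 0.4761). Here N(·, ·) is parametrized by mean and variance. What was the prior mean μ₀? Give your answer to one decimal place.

With known observation variance, the Normal–Normal posterior has precision τ_n = τ₀ + n/σ² and mean μ_n = (τ₀μ₀ + (n/σ²)x̄)/τ_n.
Here τ₀ = 1/36.6 = 0.027322 and τ_data = 17/8.2 = 2.073171, so τ_n = 2.100493.
Rearranging for μ₀: μ₀ = (μ_n·τ_n − τ_data·x̄)/τ₀ = (5.2998·2.100493 − 2.073171·5.4) / 0.027322 = -0.062931/0.027322 ≈ -2.3.

μ₀ = -2.3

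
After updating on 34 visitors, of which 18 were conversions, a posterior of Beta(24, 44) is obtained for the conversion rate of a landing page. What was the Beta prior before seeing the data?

Beta is conjugate to the binomial likelihood: posterior = Beta(a+s, b+f).
Subtract the data counts: 24−18=6, 44−16=28.

Beta(6, 28)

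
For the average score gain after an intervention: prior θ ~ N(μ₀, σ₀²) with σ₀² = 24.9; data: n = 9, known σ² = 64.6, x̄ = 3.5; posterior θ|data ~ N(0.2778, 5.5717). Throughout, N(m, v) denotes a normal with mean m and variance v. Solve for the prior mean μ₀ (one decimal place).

With known observation variance, the Normal–Normal posterior has precision τ_n = τ₀ + n/σ² and mean μ_n = (τ₀μ₀ + (n/σ²)x̄)/τ_n.
Here τ₀ = 1/24.9 = 0.040161 and τ_data = 9/64.6 = 0.139319, so τ_n = 0.179480.
Rearranging for μ₀: μ₀ = (μ_n·τ_n − τ_data·x̄)/τ₀ = (0.2778·0.179480 − 0.139319·3.5) / 0.040161 = -0.437757/0.040161 ≈ -10.9.

μ₀ = -10.9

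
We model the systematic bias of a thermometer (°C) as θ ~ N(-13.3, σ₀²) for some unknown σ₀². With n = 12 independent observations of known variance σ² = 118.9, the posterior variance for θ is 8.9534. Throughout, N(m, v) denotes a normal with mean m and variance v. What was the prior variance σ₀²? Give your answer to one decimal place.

For the Normal–Normal model with known σ², precisions add: τ_n = τ₀ + n/σ².
So 1/σ₀² = 1/8.9534 − 12/118.9 = 0.111689 − 0.100925 = 0.010764.
Hence σ₀² = 1/0.010764 ≈ 92.9.

σ₀² = 92.9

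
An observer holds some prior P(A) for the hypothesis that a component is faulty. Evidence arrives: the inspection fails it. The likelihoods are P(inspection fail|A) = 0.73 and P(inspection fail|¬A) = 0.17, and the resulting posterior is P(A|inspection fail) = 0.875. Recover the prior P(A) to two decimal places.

Bayes' rule in odds form gives O(A|E) = O(A)·[P(E|A)/P(E|¬A)], hence O(A) = O(A|E)/LR.
Posterior odds = 0.875/(1−0.875) = 7.0000. LR = 0.73/0.17 = 4.2941.
Prior odds = 7.0000/4.2941 = 1.6301, so P(A) = 1.6301/(1+1.6301) ≈ 0.62.

P(A) = 0.62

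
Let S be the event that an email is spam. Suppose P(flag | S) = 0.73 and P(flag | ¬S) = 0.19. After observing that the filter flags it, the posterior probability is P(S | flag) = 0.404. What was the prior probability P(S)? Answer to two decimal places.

In odds form, posterior odds = prior odds × likelihood ratio, so prior odds = posterior odds ÷ LR.
Posterior odds = 0.404/(1−0.404) = 0.6779. LR = 0.73/0.19 = 3.8421.
Prior odds = 0.6779/3.8421 = 0.1764, so P(S) = 0.1764/(1+0.1764) ≈ 0.15.

P(S) = 0.15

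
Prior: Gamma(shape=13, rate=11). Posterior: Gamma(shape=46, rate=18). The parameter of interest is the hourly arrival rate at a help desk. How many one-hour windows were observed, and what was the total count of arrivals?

Gamma–Poisson conjugacy: posterior shape = α + Σxᵢ, posterior rate = β + n.
Matching: Σxᵢ = 46 − 13 = 33 and n = 18 − 11 = 7.

n = 7 one-hour windows with total 33 arrivals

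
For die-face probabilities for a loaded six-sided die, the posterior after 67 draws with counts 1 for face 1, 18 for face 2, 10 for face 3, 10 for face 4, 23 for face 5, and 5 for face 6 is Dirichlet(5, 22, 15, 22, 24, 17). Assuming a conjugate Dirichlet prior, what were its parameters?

For a Dirichlet(α) prior with multinomial counts c, the posterior is Dirichlet(α + c) componentwise.
Subtract each count from the matching posterior parameter: 5−1=4, 22−18=4, 15−10=5, 22−10=12, 24−23=1, 17−5=12.

Dirichlet(4, 4, 5, 12, 1, 12)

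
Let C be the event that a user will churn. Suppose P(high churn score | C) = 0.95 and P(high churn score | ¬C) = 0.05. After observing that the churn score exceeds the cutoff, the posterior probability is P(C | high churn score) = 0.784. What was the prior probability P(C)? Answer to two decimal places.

In odds form, posterior odds = prior odds × likelihood ratio, so prior odds = posterior odds ÷ LR.
Posterior odds = 0.784/(1−0.784) = 3.6296. LR = 0.95/0.05 = 19.0000.
Prior odds = 3.6296/19.0000 = 0.1910, so P(C) = 0.1910/(1+0.1910) ≈ 0.16.

P(C) = 0.16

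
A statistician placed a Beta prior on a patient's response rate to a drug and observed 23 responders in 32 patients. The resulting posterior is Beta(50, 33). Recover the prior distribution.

Beta(27, 24)

Beta is conjugate to the binomial likelihood: posterior = Beta(a+s, b+f).
So a = 50 − 23 = 27 and b = 33 − 9 = 24.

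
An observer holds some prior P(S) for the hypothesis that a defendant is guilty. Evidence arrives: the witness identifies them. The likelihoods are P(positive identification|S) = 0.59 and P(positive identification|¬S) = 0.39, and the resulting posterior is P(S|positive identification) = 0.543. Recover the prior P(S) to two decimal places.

P(S) = 0.44

Bayes' rule in odds form gives O(S|E) = O(S)·[P(E|S)/P(E|¬S)], hence O(S) = O(S|E)/LR.
Posterior odds = 0.543/(1−0.543) = 1.1882. LR = 0.59/0.39 = 1.5128.
Prior odds = 1.1882/1.5128 = 0.7854, so P(S) = 0.7854/(1+0.7854) ≈ 0.44.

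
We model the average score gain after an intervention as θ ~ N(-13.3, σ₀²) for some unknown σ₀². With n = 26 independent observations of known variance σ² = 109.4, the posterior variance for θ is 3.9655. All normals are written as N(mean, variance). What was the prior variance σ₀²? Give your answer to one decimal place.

Posterior precision equals prior precision plus data precision: 1/σ_n² = 1/σ₀² + n/σ².
So 1/σ₀² = 1/3.9655 − 26/109.4 = 0.252175 − 0.237660 = 0.014515.
Hence σ₀² = 1/0.014515 ≈ 68.9.

σ₀² = 68.9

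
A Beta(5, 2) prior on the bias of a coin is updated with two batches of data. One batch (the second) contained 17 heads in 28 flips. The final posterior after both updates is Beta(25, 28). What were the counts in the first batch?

3 heads and 15 tails

Because Beta–binomial updating is additive in the counts, the combined data contributed (α_post−α_prior, β_post−β_prior) successes and failures.
Total across both batches: 25−5=20 heads, 28−2=26 tails.
Subtract the second batch: 20−17=3 heads and 26−11=15 tails.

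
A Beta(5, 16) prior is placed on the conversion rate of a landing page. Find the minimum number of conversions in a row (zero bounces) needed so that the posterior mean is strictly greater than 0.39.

After k conversions and 0 bounces the posterior is Beta(5+k, 16), with mean (5+k)/(5+16+k).
Set (5+k)/(21+k) > 0.39 and solve: k > (0.39·21 − 5)/(1 − 0.39) = 5.230.
The smallest integer exceeding 5.230 is 6, and checking k=6: (11)/(27) = 0.4074 > 0.39.

k = 6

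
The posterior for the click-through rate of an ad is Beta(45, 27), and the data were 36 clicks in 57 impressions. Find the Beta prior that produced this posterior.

Beta is conjugate to the binomial likelihood: posterior = Beta(a+s, b+f).
So a = 45 − 36 = 9 and b = 27 − 21 = 6.

Beta(9, 6)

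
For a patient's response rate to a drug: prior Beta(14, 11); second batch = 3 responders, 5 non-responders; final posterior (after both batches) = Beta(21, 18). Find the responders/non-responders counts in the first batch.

4 responders and 2 non-responders

Because Beta–binomial updating is additive in the counts, the combined data contributed (α_post−α_prior, β_post−β_prior) successes and failures.
Total across both batches: 21−14=7 responders, 18−11=7 non-responders.
Subtract the second batch: 7−3=4 responders and 7−5=2 non-responders.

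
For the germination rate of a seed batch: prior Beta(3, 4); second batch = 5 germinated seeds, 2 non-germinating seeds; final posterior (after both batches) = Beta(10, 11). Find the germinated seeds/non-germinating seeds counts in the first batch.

Sequential conjugate updates are equivalent to a single update on the pooled data, so total successes = posterior α − prior α and total failures = posterior β − prior β.
Total across both batches: 10−3=7 germinated seeds, 11−4=7 non-germinating seeds.
Subtract the second batch: 7−5=2 germinated seeds and 7−2=5 non-germinating seeds.

2 germinated seeds and 5 non-germinating seeds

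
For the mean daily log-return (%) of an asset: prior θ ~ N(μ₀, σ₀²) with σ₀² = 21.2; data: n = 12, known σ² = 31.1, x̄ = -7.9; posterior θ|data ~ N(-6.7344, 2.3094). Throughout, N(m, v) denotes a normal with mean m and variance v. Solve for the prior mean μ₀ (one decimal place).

μ₀ = 2.8

The posterior mean is a precision-weighted average: μ_n = (τ₀μ₀ + τ_data·x̄)/(τ₀+τ_data), with τ₀=1/σ₀² and τ_data=n/σ².
Here τ₀ = 1/21.2 = 0.047170 and τ_data = 12/31.1 = 0.385852, so τ_n = 0.433022.
Rearranging for μ₀: μ₀ = (μ_n·τ_n − τ_data·x̄)/τ₀ = (-6.7344·0.433022 − 0.385852·-7.9) / 0.047170 = 0.132087/0.047170 ≈ 2.8.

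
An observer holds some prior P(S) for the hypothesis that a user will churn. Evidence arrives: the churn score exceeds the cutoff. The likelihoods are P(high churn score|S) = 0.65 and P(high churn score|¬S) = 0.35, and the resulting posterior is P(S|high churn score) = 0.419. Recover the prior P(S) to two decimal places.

In odds form, posterior odds = prior odds × likelihood ratio, so prior odds = posterior odds ÷ LR.
Posterior odds = 0.419/(1−0.419) = 0.7212. LR = 0.65/0.35 = 1.8571.
Prior odds = 0.7212/1.8571 = 0.3883, so P(S) = 0.3883/(1+0.3883) ≈ 0.28.

P(S) = 0.28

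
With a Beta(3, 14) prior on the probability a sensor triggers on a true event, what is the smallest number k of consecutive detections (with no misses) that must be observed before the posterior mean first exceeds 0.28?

After k detections and 0 misses the posterior is Beta(3+k, 14), with mean (3+k)/(3+14+k).
Set (3+k)/(17+k) > 0.28 and solve: k > (0.28·17 − 3)/(1 − 0.28) = 2.444.
The smallest integer exceeding 2.444 is 3.

k = 3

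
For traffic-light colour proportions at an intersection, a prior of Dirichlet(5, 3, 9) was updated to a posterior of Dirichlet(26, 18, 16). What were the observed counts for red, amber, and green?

For a Dirichlet(α) prior with multinomial counts c, the posterior is Dirichlet(α + c) componentwise.
Counts are posterior − prior componentwise: 26−5=21, 18−3=15, 16−9=7.

counts (21, 15, 7)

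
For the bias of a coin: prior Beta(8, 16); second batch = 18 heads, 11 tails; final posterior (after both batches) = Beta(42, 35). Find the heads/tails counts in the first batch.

Sequential conjugate updates are equivalent to a single update on the pooled data, so total successes = posterior α − prior α and total failures = posterior β − prior β.
Total across both batches: 42−8=34 heads, 35−16=19 tails.
Subtract the second batch: 34−18=16 heads and 19−11=8 tails.

16 heads and 8 tails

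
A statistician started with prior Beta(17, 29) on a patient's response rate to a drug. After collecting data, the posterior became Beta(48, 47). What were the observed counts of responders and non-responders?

A Beta(a, b) prior with s successes and f failures in binomial data gives a Beta(a+s, b+f) posterior.
So s = 48 − 17 = 31 and f = 47 − 29 = 18.

31 responders and 18 non-responders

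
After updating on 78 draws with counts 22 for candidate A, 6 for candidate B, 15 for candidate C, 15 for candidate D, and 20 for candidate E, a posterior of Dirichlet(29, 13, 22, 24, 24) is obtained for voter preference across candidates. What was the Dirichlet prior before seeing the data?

Dirichlet(7, 7, 7, 9, 4)

For a Dirichlet(α) prior with multinomial counts c, the posterior is Dirichlet(α + c) componentwise.
Subtract each count from the matching posterior parameter: 29−22=7, 13−6=7, 22−15=7, 24−15=9, 24−20=4.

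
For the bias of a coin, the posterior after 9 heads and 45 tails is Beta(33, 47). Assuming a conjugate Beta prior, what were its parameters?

A Beta(a, b) prior with s successes and f failures in binomial data gives a Beta(a+s, b+f) posterior.
So a = 33 − 9 = 24 and b = 47 − 45 = 2.

Beta(24, 2)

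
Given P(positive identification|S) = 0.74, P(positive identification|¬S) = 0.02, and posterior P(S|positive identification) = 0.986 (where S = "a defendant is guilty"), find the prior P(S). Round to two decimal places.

Bayes' rule in odds form gives O(S|E) = O(S)·[P(E|S)/P(E|¬S)], hence O(S) = O(S|E)/LR.
Posterior odds = 0.986/(1−0.986) = 70.4286. LR = 0.74/0.02 = 37.0000.
Prior odds = 70.4286/37.0000 = 1.9035, so P(S) = 1.9035/(1+1.9035) ≈ 0.66.

P(S) = 0.66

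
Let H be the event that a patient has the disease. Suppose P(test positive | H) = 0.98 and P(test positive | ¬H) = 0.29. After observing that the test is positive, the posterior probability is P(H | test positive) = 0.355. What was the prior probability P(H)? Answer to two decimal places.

Bayes' rule in odds form gives O(H|E) = O(H)·[P(E|H)/P(E|¬H)], hence O(H) = O(H|E)/LR.
Posterior odds = 0.355/(1−0.355) = 0.5504. LR = 0.98/0.29 = 3.3793.
Prior odds = 0.5504/3.3793 = 0.1629, so P(H) = 0.1629/(1+0.1629) ≈ 0.14.

P(H) = 0.14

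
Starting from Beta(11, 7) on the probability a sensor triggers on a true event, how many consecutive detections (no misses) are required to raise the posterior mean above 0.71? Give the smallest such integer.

After k detections and 0 misses the posterior is Beta(11+k, 7), with mean (11+k)/(11+7+k).
Set (11+k)/(18+k) > 0.71 and solve: k > (0.71·18 − 11)/(1 − 0.71) = 6.138.
The smallest integer exceeding 6.138 is 7, and checking k=7: (18)/(25) = 0.7200 > 0.71.

k = 7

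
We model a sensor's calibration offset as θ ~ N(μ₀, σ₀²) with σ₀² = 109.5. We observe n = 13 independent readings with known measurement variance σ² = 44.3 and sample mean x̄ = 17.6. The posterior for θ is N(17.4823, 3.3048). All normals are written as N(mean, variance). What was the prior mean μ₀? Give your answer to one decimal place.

μ₀ = 13.7

The posterior mean is a precision-weighted average: μ_n = (τ₀μ₀ + τ_data·x̄)/(τ₀+τ_data), with τ₀=1/σ₀² and τ_data=n/σ².
Here τ₀ = 1/109.5 = 0.009132 and τ_data = 13/44.3 = 0.293454, so τ_n = 0.302586.
Rearranging for μ₀: μ₀ = (μ_n·τ_n − τ_data·x̄)/τ₀ = (17.4823·0.302586 − 0.293454·17.6) / 0.009132 = 0.125109/0.009132 ≈ 13.7.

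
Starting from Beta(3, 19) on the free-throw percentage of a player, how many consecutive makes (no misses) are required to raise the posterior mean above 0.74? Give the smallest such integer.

k = 52

After k makes and 0 misses the posterior is Beta(3+k, 19), with mean (3+k)/(3+19+k).
Set (3+k)/(22+k) > 0.74 and solve: k > (0.74·22 − 3)/(1 − 0.74) = 51.077.
The smallest integer exceeding 51.077 is 52, and checking k=52: (55)/(74) = 0.7432 > 0.74.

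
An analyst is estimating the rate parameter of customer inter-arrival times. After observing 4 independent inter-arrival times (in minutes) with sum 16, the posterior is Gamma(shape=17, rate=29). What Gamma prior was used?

For an exponential likelihood with a Gamma(α, β) prior on the rate, n observations with total T give posterior Gamma(α+n, β+T).
So α = 17 − 4 = 13 and β = 29 − 16 = 13.

Gamma(shape=13, rate=13)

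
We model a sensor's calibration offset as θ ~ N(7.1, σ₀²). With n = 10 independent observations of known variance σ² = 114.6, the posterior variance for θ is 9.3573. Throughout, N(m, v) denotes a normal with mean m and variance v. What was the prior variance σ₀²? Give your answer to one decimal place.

For the Normal–Normal model with known σ², precisions add: τ_n = τ₀ + n/σ².
So 1/σ₀² = 1/9.3573 − 10/114.6 = 0.106868 − 0.087260 = 0.019608.
Hence σ₀² = 1/0.019608 ≈ 51.0.

σ₀² = 51.0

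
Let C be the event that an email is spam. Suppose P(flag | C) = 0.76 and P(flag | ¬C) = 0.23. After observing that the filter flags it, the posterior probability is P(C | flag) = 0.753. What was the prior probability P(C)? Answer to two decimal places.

In odds form, posterior odds = prior odds × likelihood ratio, so prior odds = posterior odds ÷ LR.
Posterior odds = 0.753/(1−0.753) = 3.0486. LR = 0.76/0.23 = 3.3043.
Prior odds = 3.0486/3.3043 = 0.9226, so P(C) = 0.9226/(1+0.9226) ≈ 0.48.

P(C) = 0.48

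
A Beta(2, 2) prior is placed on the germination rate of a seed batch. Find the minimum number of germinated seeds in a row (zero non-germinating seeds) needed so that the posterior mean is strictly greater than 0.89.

k = 15

After k germinated seeds and 0 non-germinating seeds the posterior is Beta(2+k, 2), with mean (2+k)/(2+2+k).
Set (2+k)/(4+k) > 0.89 and solve: k > (0.89·4 − 2)/(1 − 0.89) = 14.182.
The smallest integer exceeding 14.182 is 15.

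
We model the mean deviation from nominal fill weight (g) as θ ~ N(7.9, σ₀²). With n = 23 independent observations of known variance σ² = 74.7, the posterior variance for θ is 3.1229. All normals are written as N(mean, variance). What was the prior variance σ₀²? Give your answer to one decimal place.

Posterior precision equals prior precision plus data precision: 1/σ_n² = 1/σ₀² + n/σ².
So 1/σ₀² = 1/3.1229 − 23/74.7 = 0.320215 − 0.307898 = 0.012317.
Hence σ₀² = 1/0.012317 ≈ 81.2.

σ₀² = 81.2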